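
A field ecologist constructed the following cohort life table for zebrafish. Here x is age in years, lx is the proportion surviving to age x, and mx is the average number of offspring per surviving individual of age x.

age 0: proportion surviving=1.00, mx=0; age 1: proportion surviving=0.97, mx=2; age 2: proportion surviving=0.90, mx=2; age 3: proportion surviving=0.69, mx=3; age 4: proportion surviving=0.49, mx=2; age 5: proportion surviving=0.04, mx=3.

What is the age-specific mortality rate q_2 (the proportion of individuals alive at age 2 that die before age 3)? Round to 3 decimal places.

q_2 = (l_2 − l_3) / l_2 = (0.9 − 0.69) / 0.9
     = 0.21 / 0.9 = 0.233333… → 0.233

0.233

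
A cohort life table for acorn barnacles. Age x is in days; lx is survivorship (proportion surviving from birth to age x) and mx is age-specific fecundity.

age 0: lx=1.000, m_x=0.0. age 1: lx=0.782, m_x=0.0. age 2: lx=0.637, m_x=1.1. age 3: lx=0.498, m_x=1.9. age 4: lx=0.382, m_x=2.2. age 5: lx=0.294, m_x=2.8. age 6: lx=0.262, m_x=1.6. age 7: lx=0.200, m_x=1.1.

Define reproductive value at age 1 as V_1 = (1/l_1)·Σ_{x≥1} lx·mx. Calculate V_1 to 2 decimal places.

lx·mx for x ≥ 1: 0, 0.7007, 0.9462, 0.8404, 0.8232, 0.4192, 0.22 → sum = 3.9497
V_1 = 3.9497 / l_1 = 3.9497 / 0.782 = 5.050767… → 5.05

5.05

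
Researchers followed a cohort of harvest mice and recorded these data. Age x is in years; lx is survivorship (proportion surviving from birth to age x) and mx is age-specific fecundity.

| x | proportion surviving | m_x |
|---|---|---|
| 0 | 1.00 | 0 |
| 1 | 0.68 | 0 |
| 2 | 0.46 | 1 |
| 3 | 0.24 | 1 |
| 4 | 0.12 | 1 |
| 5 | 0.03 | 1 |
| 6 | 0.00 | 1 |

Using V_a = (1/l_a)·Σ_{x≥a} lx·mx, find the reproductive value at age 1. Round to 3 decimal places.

lx·mx for x ≥ 1: 0, 0.46, 0.24, 0.12, 0.03, 0 → sum = 0.85
V_1 = 0.85 / l_1 = 0.85 / 0.68 = 1.25 → 1.250

1.250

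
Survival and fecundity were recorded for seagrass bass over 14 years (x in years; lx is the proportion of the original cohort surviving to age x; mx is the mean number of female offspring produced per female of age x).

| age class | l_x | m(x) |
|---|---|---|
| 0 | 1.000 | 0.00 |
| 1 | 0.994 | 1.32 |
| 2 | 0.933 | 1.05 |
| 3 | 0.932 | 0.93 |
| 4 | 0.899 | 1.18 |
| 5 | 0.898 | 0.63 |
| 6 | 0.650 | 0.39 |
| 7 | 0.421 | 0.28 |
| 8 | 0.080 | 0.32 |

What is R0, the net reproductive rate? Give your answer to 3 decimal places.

lx·mx by age: 0, 1.31208, 0.97965, 0.86676, 1.06082, 0.56574, 0.2535, 0.11788, 0.0256
R0 = Σ lx·mx = 5.18203 → 5.182

5.182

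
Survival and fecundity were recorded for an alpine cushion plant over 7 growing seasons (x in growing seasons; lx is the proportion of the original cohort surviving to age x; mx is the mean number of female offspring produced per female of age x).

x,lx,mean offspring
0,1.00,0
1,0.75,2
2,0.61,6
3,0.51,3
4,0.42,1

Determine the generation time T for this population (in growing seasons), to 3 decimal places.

2.122

lx·mx: 0, 1.5, 3.66, 1.53, 0.42 → R0 = 7.11
x·lx·mx: 0, 1.5, 7.32, 4.59, 1.68 → Σ = 15.09
T = 15.09 / 7.11 = 2.122363… → 2.122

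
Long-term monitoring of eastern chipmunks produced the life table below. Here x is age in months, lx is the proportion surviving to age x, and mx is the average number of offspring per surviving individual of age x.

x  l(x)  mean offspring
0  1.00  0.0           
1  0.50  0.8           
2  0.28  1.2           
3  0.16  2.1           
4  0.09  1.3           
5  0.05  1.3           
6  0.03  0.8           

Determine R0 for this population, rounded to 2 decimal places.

1.28

lx·mx by age: 0, 0.4, 0.336, 0.336, 0.117, 0.065, 0.024
R0 = Σ lx·mx = 1.278 → 1.28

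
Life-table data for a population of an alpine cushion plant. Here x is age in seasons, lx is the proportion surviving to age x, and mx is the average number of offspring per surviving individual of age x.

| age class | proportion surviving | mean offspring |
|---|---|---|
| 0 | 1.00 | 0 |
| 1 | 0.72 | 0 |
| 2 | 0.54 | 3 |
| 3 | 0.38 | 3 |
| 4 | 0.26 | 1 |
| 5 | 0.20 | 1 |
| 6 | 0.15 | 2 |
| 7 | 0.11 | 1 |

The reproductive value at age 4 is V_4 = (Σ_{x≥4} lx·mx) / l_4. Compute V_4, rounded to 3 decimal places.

lx·mx for x ≥ 4: 0.26, 0.2, 0.3, 0.11 → sum = 0.87
V_4 = 0.87 / l_4 = 0.87 / 0.26 = 3.346154… → 3.346

3.346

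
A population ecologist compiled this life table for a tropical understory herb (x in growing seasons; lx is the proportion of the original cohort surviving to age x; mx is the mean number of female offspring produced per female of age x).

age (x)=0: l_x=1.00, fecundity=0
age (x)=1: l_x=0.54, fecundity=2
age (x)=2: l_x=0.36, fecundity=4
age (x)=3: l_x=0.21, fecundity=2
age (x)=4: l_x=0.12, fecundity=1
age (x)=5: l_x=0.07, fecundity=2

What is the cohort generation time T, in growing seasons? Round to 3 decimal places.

2.000

lx·mx: 0, 1.08, 1.44, 0.42, 0.12, 0.14 → R0 = 3.2
x·lx·mx: 0, 1.08, 2.88, 1.26, 0.48, 0.7 → Σ = 6.4
T = 6.4 / 3.2 = 2 → 2.000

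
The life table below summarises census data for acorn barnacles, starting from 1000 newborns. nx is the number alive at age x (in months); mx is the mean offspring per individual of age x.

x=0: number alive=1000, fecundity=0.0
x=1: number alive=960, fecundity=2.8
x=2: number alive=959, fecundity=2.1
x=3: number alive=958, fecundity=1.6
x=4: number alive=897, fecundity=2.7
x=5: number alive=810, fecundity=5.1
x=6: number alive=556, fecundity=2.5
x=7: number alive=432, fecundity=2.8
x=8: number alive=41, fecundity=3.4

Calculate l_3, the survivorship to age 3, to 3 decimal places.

l_3 = n_3/n_0 = 958/1000 = 0.958 → 0.958

0.958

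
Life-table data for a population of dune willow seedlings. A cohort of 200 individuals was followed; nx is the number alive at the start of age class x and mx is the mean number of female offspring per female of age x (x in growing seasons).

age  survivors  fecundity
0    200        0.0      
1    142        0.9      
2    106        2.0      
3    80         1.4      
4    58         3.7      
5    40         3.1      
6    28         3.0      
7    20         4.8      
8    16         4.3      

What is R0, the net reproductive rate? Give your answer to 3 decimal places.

lx = nx/n0 = nx/200: 1, 0.71, 0.53, 0.4, 0.29, 0.2, 0.14, 0.1, 0.08
lx·mx by age: 0, 0.639, 1.06, 0.56, 1.073, 0.62, 0.42, 0.48, 0.344
R0 = Σ lx·mx = 5.196 → 5.196

5.196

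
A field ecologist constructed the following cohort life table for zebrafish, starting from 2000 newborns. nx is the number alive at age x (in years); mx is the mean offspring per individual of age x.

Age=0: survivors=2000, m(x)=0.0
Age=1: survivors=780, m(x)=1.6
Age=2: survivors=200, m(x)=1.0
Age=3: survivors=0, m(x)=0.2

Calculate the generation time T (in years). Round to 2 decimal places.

1.14

lx = nx/n0 = nx/2000: 1, 0.39, 0.1, 0
lx·mx: 0, 0.624, 0.1, 0 → R0 = 0.724
x·lx·mx: 0, 0.624, 0.2, 0 → Σ = 0.824
T = 0.824 / 0.724 = 1.138122… → 1.14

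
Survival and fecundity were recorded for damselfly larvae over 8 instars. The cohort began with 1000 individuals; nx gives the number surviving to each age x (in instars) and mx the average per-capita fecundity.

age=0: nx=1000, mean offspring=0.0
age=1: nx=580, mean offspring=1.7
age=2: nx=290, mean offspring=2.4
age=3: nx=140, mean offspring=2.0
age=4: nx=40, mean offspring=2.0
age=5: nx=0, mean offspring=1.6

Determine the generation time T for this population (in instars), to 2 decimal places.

1.73

lx = nx/n0 = nx/1000: 1, 0.58, 0.29, 0.14, 0.04, 0
lx·mx: 0, 0.986, 0.696, 0.28, 0.08, 0 → R0 = 2.042
x·lx·mx: 0, 0.986, 1.392, 0.84, 0.32, 0 → Σ = 3.538
T = 3.538 / 2.042 = 1.732615… → 1.73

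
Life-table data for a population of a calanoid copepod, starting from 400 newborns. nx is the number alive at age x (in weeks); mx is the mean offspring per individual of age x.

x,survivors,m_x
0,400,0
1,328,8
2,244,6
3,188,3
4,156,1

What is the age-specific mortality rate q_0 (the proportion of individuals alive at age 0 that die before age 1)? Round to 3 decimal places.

0.180

lx = nx/n0 = nx/400: 1, 0.82, 0.61, 0.47, 0.39
q_0 = (l_0 − l_1) / l_0 = (1 − 0.82) / 1
     = 0.18 / 1 = 0.18 → 0.180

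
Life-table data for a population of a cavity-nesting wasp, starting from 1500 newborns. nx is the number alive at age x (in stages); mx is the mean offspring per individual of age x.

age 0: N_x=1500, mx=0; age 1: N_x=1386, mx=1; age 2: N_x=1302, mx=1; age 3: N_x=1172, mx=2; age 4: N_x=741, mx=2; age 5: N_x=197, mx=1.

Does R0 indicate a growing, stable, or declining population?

growing

lx = nx/n0 = nx/1500: 1, 0.924, 0.868, 0.78133…, 0.494, 0.13133…
R0 = Σ lx·mx = 0 + 0.924 + 0.868 + 1.562667… + 0.988 + 0.131333… = 4.474…
R0 > 1, so the population is growing.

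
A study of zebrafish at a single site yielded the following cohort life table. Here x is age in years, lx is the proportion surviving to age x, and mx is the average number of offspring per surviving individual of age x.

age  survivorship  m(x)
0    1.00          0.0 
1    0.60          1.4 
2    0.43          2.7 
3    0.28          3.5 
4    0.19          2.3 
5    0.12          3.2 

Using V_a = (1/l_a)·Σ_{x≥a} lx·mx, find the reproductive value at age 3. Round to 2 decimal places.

6.43

lx·mx for x ≥ 3: 0.98, 0.437, 0.384 → sum = 1.801
V_3 = 1.801 / l_3 = 1.801 / 0.28 = 6.432143… → 6.43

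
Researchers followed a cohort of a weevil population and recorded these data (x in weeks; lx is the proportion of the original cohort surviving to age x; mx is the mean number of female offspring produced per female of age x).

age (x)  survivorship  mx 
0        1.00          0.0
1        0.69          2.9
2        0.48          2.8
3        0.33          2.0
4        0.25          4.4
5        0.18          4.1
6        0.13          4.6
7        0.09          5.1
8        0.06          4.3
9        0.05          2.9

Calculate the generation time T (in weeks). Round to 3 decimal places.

lx·mx: 0, 2.001, 1.344, 0.66, 1.1, 0.738, 0.598, 0.459, 0.258, 0.145 → R0 = 7.303
x·lx·mx: 0, 2.001, 2.688, 1.98, 4.4, 3.69, 3.588, 3.213, 2.064, 1.305 → Σ = 24.929
T = 24.929 / 7.303 = 3.413529… → 3.414

3.414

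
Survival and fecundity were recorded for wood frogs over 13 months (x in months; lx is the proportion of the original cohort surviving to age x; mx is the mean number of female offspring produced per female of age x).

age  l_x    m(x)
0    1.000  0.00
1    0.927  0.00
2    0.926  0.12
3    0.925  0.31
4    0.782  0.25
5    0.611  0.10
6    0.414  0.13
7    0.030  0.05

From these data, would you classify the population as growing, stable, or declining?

R0 = Σ lx·mx = 0 + 0 + 0.11112 + 0.28675 + 0.1955 + 0.0611 + 0.05382 + 0.0015 = 0.70979
R0 < 1, so the population is declining.

declining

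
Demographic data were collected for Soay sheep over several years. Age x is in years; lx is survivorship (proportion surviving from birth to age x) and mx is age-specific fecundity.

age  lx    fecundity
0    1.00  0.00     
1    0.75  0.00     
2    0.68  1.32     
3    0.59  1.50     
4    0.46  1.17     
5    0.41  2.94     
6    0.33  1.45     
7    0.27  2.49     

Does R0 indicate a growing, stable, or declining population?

R0 = Σ lx·mx = 0 + 0 + 0.8976 + 0.885 + 0.5382 + 1.2054 + 0.4785 + 0.6723 = 4.677
R0 > 1, so the population is growing.

growing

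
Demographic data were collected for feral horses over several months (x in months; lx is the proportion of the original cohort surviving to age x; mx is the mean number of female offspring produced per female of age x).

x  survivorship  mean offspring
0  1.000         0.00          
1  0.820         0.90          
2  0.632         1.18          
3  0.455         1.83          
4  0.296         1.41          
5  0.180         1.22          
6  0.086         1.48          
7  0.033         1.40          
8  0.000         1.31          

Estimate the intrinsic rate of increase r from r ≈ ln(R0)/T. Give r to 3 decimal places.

0.415

R0 = Σ lx·mx = 0 + 0.738 + 0.74576 + 0.83265 + 0.41736 + 0.2196 + 0.12728 + 0.0462 + 0 = 3.12685
Σ x·lx·mx = 8.58199; T = 8.58199/3.12685 = 2.74461…
r ≈ ln(R0)/T = ln(3.12685)/2.74461… = 0.41537… → 0.415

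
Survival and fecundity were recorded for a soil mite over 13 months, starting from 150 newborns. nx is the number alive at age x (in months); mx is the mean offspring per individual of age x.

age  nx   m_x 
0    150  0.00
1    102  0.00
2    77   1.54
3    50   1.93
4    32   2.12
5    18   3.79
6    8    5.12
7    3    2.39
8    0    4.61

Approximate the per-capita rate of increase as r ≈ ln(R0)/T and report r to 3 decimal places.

0.272

lx = nx/n0 = nx/150: 1, 0.68, 0.51333…, 0.33333…, 0.21333…, 0.12, 0.05333…, 0.02, 0
R0 = Σ lx·mx = 0 + 0 + 0.79053… + 0.64333… + 0.45227… + 0.4548 + 0.27307… + 0.0478 + 0 = 2.6618…
Σ x·lx·mx = 9.567133…; T = 9.567133…/2.6618… = 3.59423…
r ≈ ln(R0)/T = ln(2.6618…)/3.59423… = 0.27238… → 0.272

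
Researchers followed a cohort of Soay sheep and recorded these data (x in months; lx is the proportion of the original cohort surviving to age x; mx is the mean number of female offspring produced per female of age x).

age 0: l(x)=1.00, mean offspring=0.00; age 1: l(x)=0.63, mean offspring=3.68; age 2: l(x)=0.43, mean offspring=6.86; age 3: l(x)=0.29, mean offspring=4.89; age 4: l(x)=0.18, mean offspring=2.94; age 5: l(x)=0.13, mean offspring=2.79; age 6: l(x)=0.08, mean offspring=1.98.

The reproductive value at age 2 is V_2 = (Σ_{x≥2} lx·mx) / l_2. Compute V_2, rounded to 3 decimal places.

12.600

lx·mx for x ≥ 2: 2.9498, 1.4181, 0.5292, 0.3627, 0.1584 → sum = 5.4182
V_2 = 5.4182 / l_2 = 5.4182 / 0.43 = 12.600465… → 12.600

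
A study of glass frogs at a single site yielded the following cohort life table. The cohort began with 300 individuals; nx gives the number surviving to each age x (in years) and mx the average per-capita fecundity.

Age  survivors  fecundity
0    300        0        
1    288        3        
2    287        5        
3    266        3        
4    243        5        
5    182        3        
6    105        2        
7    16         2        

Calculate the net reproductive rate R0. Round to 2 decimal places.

17.00

lx = nx/n0 = nx/300: 1, 0.96, 0.95667…, 0.88667…, 0.81, 0.60667…, 0.35, 0.05333…
lx·mx by age: 0, 2.88, 4.783333…, 2.66…, 4.05, 1.82…, 0.7, 0.106667…
R0 = Σ lx·mx = 17… → 17.00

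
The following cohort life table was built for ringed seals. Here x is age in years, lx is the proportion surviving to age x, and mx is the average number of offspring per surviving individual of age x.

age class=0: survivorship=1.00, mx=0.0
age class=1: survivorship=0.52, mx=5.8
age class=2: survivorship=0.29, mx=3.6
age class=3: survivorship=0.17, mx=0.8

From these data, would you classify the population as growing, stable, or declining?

R0 = Σ lx·mx = 0 + 3.016 + 1.044 + 0.136 = 4.196
R0 > 1, so the population is growing.

growing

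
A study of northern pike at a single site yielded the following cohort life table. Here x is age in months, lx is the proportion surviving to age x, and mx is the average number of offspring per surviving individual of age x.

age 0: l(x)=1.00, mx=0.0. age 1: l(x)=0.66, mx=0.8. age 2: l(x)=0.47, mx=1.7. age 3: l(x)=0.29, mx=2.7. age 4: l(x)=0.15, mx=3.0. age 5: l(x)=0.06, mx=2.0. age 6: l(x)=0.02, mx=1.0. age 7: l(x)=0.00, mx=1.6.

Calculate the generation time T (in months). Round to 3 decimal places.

2.591

lx·mx: 0, 0.528, 0.799, 0.783, 0.45, 0.12, 0.02, 0 → R0 = 2.7
x·lx·mx: 0, 0.528, 1.598, 2.349, 1.8, 0.6, 0.12, 0 → Σ = 6.995
T = 6.995 / 2.7 = 2.590741… → 2.591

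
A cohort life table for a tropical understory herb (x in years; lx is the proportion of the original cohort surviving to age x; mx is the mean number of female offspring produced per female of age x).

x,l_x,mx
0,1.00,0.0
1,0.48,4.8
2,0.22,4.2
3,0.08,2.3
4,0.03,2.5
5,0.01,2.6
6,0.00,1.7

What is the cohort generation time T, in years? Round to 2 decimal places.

1.46

lx·mx: 0, 2.304, 0.924, 0.184, 0.075, 0.026, 0 → R0 = 3.513
x·lx·mx: 0, 2.304, 1.848, 0.552, 0.3, 0.13, 0 → Σ = 5.134
T = 5.134 / 3.513 = 1.461429… → 1.46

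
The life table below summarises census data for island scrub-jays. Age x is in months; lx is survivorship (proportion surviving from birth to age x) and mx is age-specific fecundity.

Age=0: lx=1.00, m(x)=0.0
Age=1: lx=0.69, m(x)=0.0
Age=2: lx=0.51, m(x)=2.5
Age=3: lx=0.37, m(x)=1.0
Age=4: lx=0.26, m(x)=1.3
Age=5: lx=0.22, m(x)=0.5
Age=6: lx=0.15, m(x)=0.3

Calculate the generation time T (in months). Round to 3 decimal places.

2.728

lx·mx: 0, 0, 1.275, 0.37, 0.338, 0.11, 0.045 → R0 = 2.138
x·lx·mx: 0, 0, 2.55, 1.11, 1.352, 0.55, 0.27 → Σ = 5.832
T = 5.832 / 2.138 = 2.727783… → 2.728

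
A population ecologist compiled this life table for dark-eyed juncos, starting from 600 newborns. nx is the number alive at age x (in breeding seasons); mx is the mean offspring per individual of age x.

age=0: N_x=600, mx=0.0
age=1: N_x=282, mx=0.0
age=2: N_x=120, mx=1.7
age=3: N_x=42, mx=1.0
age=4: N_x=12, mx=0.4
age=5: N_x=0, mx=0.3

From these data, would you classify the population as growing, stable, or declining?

declining

lx = nx/n0 = nx/600: 1, 0.47, 0.2, 0.07, 0.02, 0
R0 = Σ lx·mx = 0 + 0 + 0.34 + 0.07 + 0.008 + 0 = 0.418
R0 < 1, so the population is declining.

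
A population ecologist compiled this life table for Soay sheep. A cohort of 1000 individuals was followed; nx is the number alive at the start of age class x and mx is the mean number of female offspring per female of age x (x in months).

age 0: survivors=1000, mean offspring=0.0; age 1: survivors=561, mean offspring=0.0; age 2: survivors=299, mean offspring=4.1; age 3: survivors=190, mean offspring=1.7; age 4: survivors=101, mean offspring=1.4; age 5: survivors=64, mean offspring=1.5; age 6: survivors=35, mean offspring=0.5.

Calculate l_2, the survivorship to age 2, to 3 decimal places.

0.299

l_2 = n_2/n_0 = 299/1000 = 0.299 → 0.299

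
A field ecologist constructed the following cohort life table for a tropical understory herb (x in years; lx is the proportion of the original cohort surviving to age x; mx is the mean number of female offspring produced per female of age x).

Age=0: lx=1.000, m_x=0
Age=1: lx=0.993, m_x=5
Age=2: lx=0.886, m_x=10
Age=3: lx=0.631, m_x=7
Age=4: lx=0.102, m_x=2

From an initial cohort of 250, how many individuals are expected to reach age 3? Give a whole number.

Expected survivors = N0 · l_3 = 250 × 0.631 = 157.75 → 158

158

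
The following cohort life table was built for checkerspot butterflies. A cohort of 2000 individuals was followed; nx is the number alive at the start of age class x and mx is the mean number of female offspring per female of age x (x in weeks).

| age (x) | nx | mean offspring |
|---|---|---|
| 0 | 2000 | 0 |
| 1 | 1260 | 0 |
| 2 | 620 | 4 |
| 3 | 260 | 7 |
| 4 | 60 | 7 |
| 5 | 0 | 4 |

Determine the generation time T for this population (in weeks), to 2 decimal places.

2.56

lx = nx/n0 = nx/2000: 1, 0.63, 0.31, 0.13, 0.03, 0
lx·mx: 0, 0, 1.24, 0.91, 0.21, 0 → R0 = 2.36
x·lx·mx: 0, 0, 2.48, 2.73, 0.84, 0 → Σ = 6.05
T = 6.05 / 2.36 = 2.563559… → 2.56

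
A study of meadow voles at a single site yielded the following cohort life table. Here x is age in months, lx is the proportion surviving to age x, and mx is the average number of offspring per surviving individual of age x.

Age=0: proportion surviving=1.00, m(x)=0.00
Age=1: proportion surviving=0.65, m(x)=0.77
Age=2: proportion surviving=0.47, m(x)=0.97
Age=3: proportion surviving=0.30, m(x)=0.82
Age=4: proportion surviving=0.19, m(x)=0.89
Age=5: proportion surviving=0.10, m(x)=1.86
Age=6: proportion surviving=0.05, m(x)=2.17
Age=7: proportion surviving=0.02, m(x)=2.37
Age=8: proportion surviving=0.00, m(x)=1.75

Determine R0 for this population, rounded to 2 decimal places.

lx·mx by age: 0, 0.5005, 0.4559, 0.246, 0.1691, 0.186, 0.1085, 0.0474, 0
R0 = Σ lx·mx = 1.7134 → 1.71

1.71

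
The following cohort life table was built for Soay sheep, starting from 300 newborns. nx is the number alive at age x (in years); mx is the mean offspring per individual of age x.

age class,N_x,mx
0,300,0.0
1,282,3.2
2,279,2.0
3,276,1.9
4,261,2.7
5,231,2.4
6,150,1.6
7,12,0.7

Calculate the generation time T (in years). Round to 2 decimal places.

lx = nx/n0 = nx/300: 1, 0.94, 0.93, 0.92, 0.87, 0.77, 0.5, 0.04
lx·mx: 0, 3.008, 1.86, 1.748, 2.349, 1.848, 0.8, 0.028 → R0 = 11.641
x·lx·mx: 0, 3.008, 3.72, 5.244, 9.396, 9.24, 4.8, 0.196 → Σ = 35.604
T = 35.604 / 11.641 = 3.0585… → 3.06

3.06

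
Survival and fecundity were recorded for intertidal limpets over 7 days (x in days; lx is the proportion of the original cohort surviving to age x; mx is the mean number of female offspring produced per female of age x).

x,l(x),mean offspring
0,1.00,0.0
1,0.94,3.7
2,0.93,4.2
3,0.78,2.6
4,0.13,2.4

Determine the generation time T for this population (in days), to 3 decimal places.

lx·mx: 0, 3.478, 3.906, 2.028, 0.312 → R0 = 9.724
x·lx·mx: 0, 3.478, 7.812, 6.084, 1.248 → Σ = 18.622
T = 18.622 / 9.724 = 1.915056… → 1.915

1.915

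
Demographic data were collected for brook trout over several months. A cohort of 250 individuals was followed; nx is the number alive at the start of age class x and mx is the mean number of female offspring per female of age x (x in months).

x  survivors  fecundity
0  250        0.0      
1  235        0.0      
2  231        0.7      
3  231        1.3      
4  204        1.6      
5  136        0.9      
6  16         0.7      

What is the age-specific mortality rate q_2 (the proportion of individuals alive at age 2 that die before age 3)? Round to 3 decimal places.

0.000

lx = nx/n0 = nx/250: 1, 0.94, 0.924, 0.924, 0.816, 0.544, 0.064
q_2 = (l_2 − l_3) / l_2 = (0.924 − 0.924) / 0.924
     = 0 / 0.924 = 0 → 0.000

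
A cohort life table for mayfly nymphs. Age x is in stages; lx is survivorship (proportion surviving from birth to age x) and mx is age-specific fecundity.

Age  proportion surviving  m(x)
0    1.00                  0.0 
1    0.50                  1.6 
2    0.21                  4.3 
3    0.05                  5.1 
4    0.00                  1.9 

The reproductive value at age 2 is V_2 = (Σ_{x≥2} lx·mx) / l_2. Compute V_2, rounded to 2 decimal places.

lx·mx for x ≥ 2: 0.903, 0.255, 0 → sum = 1.158
V_2 = 1.158 / l_2 = 1.158 / 0.21 = 5.514286… → 5.51

5.51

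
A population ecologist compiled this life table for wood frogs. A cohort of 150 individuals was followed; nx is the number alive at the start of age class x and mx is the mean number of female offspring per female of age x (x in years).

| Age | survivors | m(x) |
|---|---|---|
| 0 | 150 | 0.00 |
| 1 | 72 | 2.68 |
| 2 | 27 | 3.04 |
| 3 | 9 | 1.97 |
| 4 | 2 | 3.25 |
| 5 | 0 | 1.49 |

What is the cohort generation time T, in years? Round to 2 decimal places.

1.46

lx = nx/n0 = nx/150: 1, 0.48, 0.18, 0.06, 0.01333…, 0
lx·mx: 0, 1.2864, 0.5472, 0.1182, 0.043333…, 0 → R0 = 1.995133…
x·lx·mx: 0, 1.2864, 1.0944, 0.3546, 0.173333…, 0 → Σ = 2.908733…
T = 2.908733… / 1.995133… = 1.457914… → 1.46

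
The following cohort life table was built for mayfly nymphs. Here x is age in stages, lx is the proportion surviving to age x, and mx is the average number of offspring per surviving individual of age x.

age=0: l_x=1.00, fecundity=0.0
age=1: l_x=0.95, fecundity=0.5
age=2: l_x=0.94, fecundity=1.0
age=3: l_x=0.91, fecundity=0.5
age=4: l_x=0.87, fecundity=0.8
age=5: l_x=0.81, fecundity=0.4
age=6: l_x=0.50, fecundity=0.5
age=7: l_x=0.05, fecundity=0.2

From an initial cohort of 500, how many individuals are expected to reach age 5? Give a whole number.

405

Expected survivors = N0 · l_5 = 500 × 0.81 = 405 → 405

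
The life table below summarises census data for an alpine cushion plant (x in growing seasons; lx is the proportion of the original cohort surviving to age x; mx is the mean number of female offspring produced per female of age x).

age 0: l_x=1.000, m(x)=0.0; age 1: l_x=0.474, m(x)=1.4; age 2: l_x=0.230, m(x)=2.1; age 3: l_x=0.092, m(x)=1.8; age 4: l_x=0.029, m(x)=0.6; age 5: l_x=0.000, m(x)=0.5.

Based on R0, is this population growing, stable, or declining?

growing

R0 = Σ lx·mx = 0 + 0.6636 + 0.483 + 0.1656 + 0.0174 + 0 = 1.3296
R0 > 1, so the population is growing.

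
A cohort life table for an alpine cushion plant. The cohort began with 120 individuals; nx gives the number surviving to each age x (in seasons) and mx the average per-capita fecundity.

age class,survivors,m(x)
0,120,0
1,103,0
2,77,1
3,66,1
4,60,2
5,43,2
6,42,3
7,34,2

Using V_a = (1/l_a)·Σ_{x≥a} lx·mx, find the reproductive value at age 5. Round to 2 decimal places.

lx = nx/n0 = nx/120: 1, 0.85833…, 0.64167…, 0.55, 0.5, 0.35833…, 0.35, 0.28333…
lx·mx for x ≥ 5: 0.716667…, 1.05, 0.566667… → sum = 2.333333…
V_5 = 2.333333… / l_5 = 2.333333… / 0.358333… = 6.511628… → 6.51

6.51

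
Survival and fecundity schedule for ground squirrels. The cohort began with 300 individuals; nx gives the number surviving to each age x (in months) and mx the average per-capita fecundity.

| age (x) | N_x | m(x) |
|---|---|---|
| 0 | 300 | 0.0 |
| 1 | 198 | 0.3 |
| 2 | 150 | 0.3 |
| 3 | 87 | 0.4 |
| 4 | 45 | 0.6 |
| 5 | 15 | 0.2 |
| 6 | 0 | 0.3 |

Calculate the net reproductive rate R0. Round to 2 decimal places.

lx = nx/n0 = nx/300: 1, 0.66, 0.5, 0.29, 0.15, 0.05, 0
lx·mx by age: 0, 0.198, 0.15, 0.116, 0.09, 0.01, 0
R0 = Σ lx·mx = 0.564 → 0.56

0.56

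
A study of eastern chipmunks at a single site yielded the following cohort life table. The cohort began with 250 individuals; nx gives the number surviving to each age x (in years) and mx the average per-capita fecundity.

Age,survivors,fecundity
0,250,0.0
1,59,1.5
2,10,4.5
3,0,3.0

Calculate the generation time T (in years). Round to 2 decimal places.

1.34

lx = nx/n0 = nx/250: 1, 0.236, 0.04, 0
lx·mx: 0, 0.354, 0.18, 0 → R0 = 0.534
x·lx·mx: 0, 0.354, 0.36, 0 → Σ = 0.714
T = 0.714 / 0.534 = 1.337079… → 1.34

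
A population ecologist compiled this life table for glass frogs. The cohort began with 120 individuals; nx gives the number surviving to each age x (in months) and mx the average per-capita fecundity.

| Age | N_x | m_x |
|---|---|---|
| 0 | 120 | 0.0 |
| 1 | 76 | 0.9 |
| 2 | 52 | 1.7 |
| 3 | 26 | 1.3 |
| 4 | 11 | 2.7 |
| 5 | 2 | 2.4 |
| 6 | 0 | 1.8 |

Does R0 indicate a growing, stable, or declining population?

lx = nx/n0 = nx/120: 1, 0.63333…, 0.43333…, 0.21667…, 0.09167…, 0.01667…, 0
R0 = Σ lx·mx = 0 + 0.57… + 0.736667… + 0.281667… + 0.2475… + 0.04… + 0 = 1.875833…
R0 > 1, so the population is growing.

growing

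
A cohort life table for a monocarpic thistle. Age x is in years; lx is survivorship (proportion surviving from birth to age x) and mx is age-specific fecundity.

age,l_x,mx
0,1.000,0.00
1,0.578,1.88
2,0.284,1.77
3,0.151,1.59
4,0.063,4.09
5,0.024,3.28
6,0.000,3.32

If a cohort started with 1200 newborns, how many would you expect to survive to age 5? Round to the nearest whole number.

29

Expected survivors = N0 · l_5 = 1200 × 0.024 = 28.8 → 29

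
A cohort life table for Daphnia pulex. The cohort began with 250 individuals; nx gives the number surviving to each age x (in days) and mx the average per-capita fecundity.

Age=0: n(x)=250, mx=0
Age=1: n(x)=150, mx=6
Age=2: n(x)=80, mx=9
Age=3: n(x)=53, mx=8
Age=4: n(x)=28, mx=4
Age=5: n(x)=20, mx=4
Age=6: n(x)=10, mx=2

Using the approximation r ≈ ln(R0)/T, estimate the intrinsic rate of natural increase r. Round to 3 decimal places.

1.084

lx = nx/n0 = nx/250: 1, 0.6, 0.32, 0.212, 0.112, 0.08, 0.04
R0 = Σ lx·mx = 0 + 3.6 + 2.88 + 1.696 + 0.448 + 0.32 + 0.08 = 9.024
Σ x·lx·mx = 18.32; T = 18.32/9.024 = 2.03014…
r ≈ ln(R0)/T = ln(9.024)/2.03014… = 1.08361… → 1.084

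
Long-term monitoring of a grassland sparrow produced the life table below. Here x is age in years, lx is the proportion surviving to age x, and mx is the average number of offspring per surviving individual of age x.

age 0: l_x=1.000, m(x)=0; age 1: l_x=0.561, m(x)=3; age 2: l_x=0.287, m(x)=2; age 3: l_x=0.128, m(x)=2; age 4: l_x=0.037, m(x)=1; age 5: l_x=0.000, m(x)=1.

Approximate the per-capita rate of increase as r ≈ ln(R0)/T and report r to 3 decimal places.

R0 = Σ lx·mx = 0 + 1.683 + 0.574 + 0.256 + 0.037 + 0 = 2.55
Σ x·lx·mx = 3.747; T = 3.747/2.55 = 1.46941…
r ≈ ln(R0)/T = ln(2.55)/1.46941… = 0.63705… → 0.637

0.637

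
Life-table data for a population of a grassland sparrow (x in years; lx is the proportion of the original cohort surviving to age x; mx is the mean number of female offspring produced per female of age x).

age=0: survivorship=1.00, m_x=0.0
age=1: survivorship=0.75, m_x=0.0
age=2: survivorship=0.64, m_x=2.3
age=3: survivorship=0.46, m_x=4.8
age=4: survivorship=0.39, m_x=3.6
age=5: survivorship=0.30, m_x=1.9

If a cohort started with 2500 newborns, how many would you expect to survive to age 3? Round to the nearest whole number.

1150

Expected survivors = N0 · l_3 = 2500 × 0.46 = 1150 → 1150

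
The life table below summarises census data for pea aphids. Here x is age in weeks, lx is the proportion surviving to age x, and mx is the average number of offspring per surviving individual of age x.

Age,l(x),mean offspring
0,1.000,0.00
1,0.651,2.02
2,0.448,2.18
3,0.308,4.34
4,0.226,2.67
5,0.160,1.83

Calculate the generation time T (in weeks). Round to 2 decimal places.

2.47

lx·mx: 0, 1.31502, 0.97664, 1.33672, 0.60342, 0.2928 → R0 = 4.5246
x·lx·mx: 0, 1.31502, 1.95328, 4.01016, 2.41368, 1.464 → Σ = 11.15614
T = 11.15614 / 4.5246 = 2.465663… → 2.47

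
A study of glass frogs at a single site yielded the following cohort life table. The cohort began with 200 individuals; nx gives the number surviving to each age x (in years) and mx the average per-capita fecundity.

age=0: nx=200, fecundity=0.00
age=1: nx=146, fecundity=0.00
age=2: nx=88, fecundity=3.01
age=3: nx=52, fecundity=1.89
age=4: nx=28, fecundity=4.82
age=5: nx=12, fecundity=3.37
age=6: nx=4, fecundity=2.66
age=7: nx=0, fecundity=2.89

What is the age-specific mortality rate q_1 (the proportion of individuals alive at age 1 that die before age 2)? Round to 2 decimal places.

0.40

lx = nx/n0 = nx/200: 1, 0.73, 0.44, 0.26, 0.14, 0.06, 0.02, 0
q_1 = (l_1 − l_2) / l_1 = (0.73 − 0.44) / 0.73
     = 0.29 / 0.73 = 0.39726… → 0.40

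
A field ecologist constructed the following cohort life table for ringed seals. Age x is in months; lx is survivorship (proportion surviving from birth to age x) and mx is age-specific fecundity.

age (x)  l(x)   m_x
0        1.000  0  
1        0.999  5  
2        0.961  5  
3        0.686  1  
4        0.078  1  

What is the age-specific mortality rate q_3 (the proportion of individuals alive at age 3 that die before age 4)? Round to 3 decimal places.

q_3 = (l_3 − l_4) / l_3 = (0.686 − 0.078) / 0.686
     = 0.608 / 0.686 = 0.886297… → 0.886

0.886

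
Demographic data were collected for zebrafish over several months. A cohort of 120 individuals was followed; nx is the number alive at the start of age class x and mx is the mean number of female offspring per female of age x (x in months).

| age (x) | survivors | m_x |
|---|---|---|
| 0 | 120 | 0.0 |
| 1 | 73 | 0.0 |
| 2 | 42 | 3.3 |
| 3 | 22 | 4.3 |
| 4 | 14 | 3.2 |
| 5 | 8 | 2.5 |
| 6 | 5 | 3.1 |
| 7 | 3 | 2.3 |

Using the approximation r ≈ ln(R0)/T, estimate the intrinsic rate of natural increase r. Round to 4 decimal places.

lx = nx/n0 = nx/120: 1, 0.60833…, 0.35, 0.18333…, 0.11667…, 0.06667…, 0.04167…, 0.025
R0 = Σ lx·mx = 0 + 0 + 1.155 + 0.78833… + 0.37333… + 0.16667… + 0.12917… + 0.0575 = 2.67…
Σ x·lx·mx = 8.179167…; T = 8.179167…/2.67… = 3.06336…
r ≈ ln(R0)/T = ln(2.67…)/3.06336… = 0.320589… → 0.3206

0.3206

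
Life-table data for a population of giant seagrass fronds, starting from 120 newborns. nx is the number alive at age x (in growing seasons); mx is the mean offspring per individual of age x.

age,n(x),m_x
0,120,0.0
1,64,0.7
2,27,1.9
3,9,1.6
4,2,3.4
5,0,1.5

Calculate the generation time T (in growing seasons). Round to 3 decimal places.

lx = nx/n0 = nx/120: 1, 0.53333…, 0.225, 0.075, 0.01667…, 0
lx·mx: 0, 0.373333…, 0.4275, 0.12, 0.056667…, 0 → R0 = 0.9775…
x·lx·mx: 0, 0.373333…, 0.855, 0.36, 0.226667…, 0 → Σ = 1.815…
T = 1.815… / 0.9775… = 1.856777… → 1.857

1.857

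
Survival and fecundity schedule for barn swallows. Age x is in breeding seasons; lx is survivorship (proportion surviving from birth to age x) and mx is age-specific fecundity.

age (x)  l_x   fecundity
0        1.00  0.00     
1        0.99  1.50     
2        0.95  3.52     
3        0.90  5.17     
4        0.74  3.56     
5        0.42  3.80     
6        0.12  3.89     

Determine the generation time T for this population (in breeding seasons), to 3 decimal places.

3.064

lx·mx: 0, 1.485, 3.344, 4.653, 2.6344, 1.596, 0.4668 → R0 = 14.1792
x·lx·mx: 0, 1.485, 6.688, 13.959, 10.5376, 7.98, 2.8008 → Σ = 43.4504
T = 43.4504 / 14.1792 = 3.064376… → 3.064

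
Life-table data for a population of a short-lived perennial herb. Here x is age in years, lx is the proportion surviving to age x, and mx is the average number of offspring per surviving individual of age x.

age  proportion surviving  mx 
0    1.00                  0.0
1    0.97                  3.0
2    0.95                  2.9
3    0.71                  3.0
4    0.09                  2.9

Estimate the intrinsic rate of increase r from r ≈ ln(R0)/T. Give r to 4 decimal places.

1.0602

R0 = Σ lx·mx = 0 + 2.91 + 2.755 + 2.13 + 0.261 = 8.056
Σ x·lx·mx = 15.854; T = 15.854/8.056 = 1.96797…
r ≈ ln(R0)/T = ln(8.056)/1.96797… = 1.060185… → 1.0602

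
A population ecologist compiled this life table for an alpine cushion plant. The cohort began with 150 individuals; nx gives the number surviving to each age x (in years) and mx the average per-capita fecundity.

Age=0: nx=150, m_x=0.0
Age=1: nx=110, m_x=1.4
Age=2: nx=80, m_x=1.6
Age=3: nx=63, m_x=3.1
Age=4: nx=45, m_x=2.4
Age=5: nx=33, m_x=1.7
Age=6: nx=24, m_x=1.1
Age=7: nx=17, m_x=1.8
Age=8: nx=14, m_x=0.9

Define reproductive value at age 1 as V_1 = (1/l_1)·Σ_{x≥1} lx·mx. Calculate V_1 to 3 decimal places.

6.464

lx = nx/n0 = nx/150: 1, 0.73333…, 0.53333…, 0.42, 0.3, 0.22, 0.16, 0.11333…, 0.09333…
lx·mx for x ≥ 1: 1.026667…, 0.853333…, 1.302, 0.72, 0.374, 0.176, 0.204…, 0.084… → sum = 4.74…
V_1 = 4.74… / l_1 = 4.74… / 0.733333… = 6.463636… → 6.464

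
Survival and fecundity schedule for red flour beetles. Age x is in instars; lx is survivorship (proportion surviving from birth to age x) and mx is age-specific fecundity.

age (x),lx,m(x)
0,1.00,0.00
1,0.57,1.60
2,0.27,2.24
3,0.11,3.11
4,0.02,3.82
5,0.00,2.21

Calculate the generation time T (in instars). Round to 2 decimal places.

lx·mx: 0, 0.912, 0.6048, 0.3421, 0.0764, 0 → R0 = 1.9353
x·lx·mx: 0, 0.912, 1.2096, 1.0263, 0.3056, 0 → Σ = 3.4535
T = 3.4535 / 1.9353 = 1.784478… → 1.78

1.78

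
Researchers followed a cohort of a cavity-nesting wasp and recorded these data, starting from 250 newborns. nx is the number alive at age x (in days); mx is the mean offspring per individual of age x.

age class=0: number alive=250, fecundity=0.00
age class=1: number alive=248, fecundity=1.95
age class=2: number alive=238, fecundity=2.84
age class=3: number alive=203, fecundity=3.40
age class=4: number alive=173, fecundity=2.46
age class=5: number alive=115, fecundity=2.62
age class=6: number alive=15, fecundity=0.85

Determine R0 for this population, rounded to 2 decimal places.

10.36

lx = nx/n0 = nx/250: 1, 0.992, 0.952, 0.812, 0.692, 0.46, 0.06
lx·mx by age: 0, 1.9344, 2.70368, 2.7608, 1.70232, 1.2052, 0.051
R0 = Σ lx·mx = 10.3574 → 10.36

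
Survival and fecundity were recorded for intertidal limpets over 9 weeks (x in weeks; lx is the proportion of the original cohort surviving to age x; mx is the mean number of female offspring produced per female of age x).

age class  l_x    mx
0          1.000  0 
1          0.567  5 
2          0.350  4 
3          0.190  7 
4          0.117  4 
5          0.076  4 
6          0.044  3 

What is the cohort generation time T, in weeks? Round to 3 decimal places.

lx·mx: 0, 2.835, 1.4, 1.33, 0.468, 0.304, 0.132 → R0 = 6.469
x·lx·mx: 0, 2.835, 2.8, 3.99, 1.872, 1.52, 0.792 → Σ = 13.809
T = 13.809 / 6.469 = 2.134642… → 2.135

2.135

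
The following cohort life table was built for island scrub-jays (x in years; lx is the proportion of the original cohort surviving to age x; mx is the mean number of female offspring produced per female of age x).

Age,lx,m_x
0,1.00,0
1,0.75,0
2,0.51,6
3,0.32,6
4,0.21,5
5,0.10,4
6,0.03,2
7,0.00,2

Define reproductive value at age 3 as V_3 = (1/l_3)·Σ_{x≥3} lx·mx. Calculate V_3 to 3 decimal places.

lx·mx for x ≥ 3: 1.92, 1.05, 0.4, 0.06, 0 → sum = 3.43
V_3 = 3.43 / l_3 = 3.43 / 0.32 = 10.71875 → 10.719

10.719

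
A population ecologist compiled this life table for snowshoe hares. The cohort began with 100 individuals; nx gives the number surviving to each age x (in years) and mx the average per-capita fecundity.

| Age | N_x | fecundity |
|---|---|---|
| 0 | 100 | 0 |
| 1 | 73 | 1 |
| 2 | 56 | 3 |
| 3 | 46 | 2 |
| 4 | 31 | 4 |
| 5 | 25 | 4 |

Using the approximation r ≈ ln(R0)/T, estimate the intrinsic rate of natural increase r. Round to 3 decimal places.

lx = nx/n0 = nx/100: 1, 0.73, 0.56, 0.46, 0.31, 0.25
R0 = Σ lx·mx = 0 + 0.73 + 1.68 + 0.92 + 1.24 + 1 = 5.57
Σ x·lx·mx = 16.81; T = 16.81/5.57 = 3.01795…
r ≈ ln(R0)/T = ln(5.57)/3.01795… = 0.56906… → 0.569

0.569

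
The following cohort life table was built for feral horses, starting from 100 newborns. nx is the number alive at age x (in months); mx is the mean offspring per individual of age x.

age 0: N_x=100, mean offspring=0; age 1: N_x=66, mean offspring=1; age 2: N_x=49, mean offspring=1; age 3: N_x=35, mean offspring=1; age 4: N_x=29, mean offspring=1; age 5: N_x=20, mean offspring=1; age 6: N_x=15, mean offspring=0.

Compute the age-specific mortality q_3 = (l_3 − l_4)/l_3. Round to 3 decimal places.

0.171

lx = nx/n0 = nx/100: 1, 0.66, 0.49, 0.35, 0.29, 0.2, 0.15
q_3 = (l_3 − l_4) / l_3 = (0.35 − 0.29) / 0.35
     = 0.06 / 0.35 = 0.171429… → 0.171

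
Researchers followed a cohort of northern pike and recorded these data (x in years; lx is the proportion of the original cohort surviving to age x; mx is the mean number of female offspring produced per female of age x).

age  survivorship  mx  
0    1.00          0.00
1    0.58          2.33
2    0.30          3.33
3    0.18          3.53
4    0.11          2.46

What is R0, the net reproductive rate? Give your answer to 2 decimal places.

lx·mx by age: 0, 1.3514, 0.999, 0.6354, 0.2706
R0 = Σ lx·mx = 3.2564 → 3.26

3.26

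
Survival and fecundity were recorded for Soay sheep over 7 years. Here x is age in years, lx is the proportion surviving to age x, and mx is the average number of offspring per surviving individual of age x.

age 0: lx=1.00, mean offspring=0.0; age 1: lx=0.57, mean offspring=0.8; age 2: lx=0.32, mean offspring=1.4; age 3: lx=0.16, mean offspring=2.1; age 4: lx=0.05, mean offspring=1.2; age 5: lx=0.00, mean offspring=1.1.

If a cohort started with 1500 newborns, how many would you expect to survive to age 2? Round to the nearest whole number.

480

Expected survivors = N0 · l_2 = 1500 × 0.32 = 480 → 480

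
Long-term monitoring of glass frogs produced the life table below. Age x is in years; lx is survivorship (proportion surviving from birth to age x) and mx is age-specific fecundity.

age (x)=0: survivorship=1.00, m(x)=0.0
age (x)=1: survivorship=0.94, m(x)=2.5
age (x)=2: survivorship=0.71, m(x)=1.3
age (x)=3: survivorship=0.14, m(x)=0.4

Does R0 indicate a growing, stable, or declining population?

R0 = Σ lx·mx = 0 + 2.35 + 0.923 + 0.056 = 3.329
R0 > 1, so the population is growing.

growing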